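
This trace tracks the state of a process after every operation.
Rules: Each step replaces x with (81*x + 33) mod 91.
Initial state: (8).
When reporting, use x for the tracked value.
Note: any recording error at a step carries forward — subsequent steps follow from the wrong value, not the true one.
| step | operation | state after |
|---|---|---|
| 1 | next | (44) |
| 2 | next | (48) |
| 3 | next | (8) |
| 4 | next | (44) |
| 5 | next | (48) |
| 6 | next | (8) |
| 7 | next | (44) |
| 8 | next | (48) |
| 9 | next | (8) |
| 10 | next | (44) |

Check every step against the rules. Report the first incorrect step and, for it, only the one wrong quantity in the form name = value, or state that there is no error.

no error

1. x = (81*8 + 33) mod 91 = 44 (confirmed correct)
2. x = (81*44 + 33) mod 91 = 48 (exactly as logged)
3. x = (81*48 + 33) mod 91 = 8 (same as recorded)
4. x = (81*8 + 33) mod 91 = 44 (verified)
5. x = (81*44 + 33) mod 91 = 48 (exactly as logged)
6. x = (81*48 + 33) mod 91 = 8 (no discrepancy)
7. x = (81*8 + 33) mod 91 = 44 (matches)
8. x = (81*44 + 33) mod 91 = 48 (consistent with the trace)
9. x = (81*48 + 33) mod 91 = 8 (matches)
10. x = (81*8 + 33) mod 91 = 44 (same as recorded)
Each recorded entry agrees with the recomputation.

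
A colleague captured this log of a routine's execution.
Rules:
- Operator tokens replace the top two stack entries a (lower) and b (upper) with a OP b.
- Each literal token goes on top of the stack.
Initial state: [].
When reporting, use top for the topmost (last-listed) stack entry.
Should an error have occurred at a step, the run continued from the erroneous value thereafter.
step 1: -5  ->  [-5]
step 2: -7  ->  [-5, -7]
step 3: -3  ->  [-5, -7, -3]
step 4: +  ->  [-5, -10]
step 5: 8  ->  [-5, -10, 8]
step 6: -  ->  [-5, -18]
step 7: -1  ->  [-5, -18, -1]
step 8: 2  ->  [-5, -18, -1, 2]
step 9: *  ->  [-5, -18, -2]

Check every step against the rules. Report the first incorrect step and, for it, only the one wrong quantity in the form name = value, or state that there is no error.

Recomputing the run from the initial state:
step 1: [-5]
step 2: [-5, -7]
step 3: [-5, -7, -3]
step 4: [-5, -10]
step 5: [-5, -10, 8]
step 6: [-5, -18]
step 7: [-5, -18, -1]
step 8: [-5, -18, -1, 2]
step 9: [-5, -18, -2]
This matches the log at every step.

no error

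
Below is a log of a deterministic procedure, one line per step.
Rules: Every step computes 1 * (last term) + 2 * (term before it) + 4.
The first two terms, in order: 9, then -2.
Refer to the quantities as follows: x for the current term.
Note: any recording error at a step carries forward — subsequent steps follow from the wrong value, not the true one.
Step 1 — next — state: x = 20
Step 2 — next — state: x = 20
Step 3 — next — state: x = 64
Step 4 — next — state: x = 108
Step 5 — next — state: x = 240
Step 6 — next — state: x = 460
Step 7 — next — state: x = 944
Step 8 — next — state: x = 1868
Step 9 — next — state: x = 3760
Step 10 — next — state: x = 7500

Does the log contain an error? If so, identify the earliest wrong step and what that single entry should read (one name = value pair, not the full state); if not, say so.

no error

1. x = 1*(-2) + (2)*(9) + (4) = 20 (exactly as logged)
2. x = 1*(20) + (2)*(-2) + (4) = 20 (exactly as logged)
3. x = 1*(20) + (2)*(20) + (4) = 64 (checks out)
4. x = 1*(64) + (2)*(20) + (4) = 108 (verified)
5. x = 1*(108) + (2)*(64) + (4) = 240 (agrees with the log)
6. x = 1*(240) + (2)*(108) + (4) = 460 (matches)
7. x = 1*(460) + (2)*(240) + (4) = 944 (matches)
8. x = 1*(944) + (2)*(460) + (4) = 1868 (matches)
9. x = 1*(1868) + (2)*(944) + (4) = 3760 (confirmed correct)
10. x = 1*(3760) + (2)*(1868) + (4) = 7500 (exactly as logged)
The whole run recomputes cleanly — no discrepancies.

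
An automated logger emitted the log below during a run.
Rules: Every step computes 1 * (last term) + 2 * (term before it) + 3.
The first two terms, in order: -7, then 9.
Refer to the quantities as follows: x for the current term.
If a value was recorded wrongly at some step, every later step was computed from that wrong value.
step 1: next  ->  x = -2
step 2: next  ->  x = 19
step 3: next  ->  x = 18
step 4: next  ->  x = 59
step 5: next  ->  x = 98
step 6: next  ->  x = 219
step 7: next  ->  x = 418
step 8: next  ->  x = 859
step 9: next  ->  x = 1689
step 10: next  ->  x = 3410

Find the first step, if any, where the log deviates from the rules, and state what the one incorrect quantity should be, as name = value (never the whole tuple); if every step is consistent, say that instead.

step 9, x = 1698

Recomputing the run from the initial state:
step 1: x = -2
step 2: x = 19
step 3: x = 18
step 4: x = 59
step 5: x = 98
step 6: x = 219
step 7: x = 418
step 8: x = 859
step 9: x = 1698
step 10: x = 3419
The first disagreement with the log is at step 9, where the value should be x = 1698.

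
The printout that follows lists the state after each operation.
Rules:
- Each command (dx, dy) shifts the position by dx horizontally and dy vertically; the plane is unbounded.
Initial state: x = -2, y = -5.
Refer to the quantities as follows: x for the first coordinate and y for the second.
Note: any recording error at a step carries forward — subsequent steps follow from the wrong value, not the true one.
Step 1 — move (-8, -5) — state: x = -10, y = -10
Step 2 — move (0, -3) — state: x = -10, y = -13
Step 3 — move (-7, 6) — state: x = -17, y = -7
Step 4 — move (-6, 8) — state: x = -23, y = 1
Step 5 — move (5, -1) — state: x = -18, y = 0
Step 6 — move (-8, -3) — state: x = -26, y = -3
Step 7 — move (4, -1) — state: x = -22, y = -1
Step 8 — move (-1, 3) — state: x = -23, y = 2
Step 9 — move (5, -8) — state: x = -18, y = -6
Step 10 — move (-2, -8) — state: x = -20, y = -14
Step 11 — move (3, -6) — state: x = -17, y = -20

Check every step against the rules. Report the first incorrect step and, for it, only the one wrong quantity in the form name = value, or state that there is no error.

step 7, y = -4

Step 1: x = -2 + (-8) = -10, y = -5 + (-5) = -10 — no discrepancy.
Step 2: x = -10 + (0) = -10, y = -10 + (-3) = -13 — no discrepancy.
Step 3: x = -10 + (-7) = -17, y = -13 + (6) = -7 — no discrepancy.
Step 4: x = -17 + (-6) = -23, y = -7 + (8) = 1 — matches.
Step 5: x = -23 + (5) = -18, y = 1 + (-1) = 0 — consistent with the printout.
Step 6: x = -18 + (-8) = -26, y = 0 + (-3) = -3 — in agreement.
Step 7: x = -26 + (4) = -22, y = -3 + (-1) = -4 — not what was recorded.
Step 7 is the first one off; corrected, y = -4.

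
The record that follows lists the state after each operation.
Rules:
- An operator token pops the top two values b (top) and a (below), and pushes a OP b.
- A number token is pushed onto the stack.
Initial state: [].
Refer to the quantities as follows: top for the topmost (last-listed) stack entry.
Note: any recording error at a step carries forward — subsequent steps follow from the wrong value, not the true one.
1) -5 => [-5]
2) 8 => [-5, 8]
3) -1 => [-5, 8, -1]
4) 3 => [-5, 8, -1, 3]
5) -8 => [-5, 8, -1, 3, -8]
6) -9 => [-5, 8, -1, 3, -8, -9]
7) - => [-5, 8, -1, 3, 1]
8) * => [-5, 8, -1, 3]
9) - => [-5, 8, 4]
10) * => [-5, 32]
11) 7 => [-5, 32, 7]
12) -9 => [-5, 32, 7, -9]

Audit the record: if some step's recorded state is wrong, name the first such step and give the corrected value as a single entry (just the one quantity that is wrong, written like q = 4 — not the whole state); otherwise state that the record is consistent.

step 9, top = -4

Recomputing the run from the initial state:
step 1: [-5]
step 2: [-5, 8]
step 3: [-5, 8, -1]
step 4: [-5, 8, -1, 3]
step 5: [-5, 8, -1, 3, -8]
step 6: [-5, 8, -1, 3, -8, -9]
step 7: [-5, 8, -1, 3, 1]
step 8: [-5, 8, -1, 3]
step 9: [-5, 8, -4]
step 10: [-5, -32]
step 11: [-5, -32, 7]
step 12: [-5, -32, 7, -9]
The first disagreement with the record is at step 9, where the value should be top = -4.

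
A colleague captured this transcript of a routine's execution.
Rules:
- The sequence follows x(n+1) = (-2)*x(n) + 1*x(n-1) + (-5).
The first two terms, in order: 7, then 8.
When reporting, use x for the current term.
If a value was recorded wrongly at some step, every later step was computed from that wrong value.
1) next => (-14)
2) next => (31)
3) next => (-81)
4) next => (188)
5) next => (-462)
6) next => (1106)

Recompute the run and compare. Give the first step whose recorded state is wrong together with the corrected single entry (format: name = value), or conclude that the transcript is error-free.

step 6, x = 1107

Step 1: x = -2*(8) + (1)*(7) + (-5) = -14 — no discrepancy.
Step 2: x = -2*(-14) + (1)*(8) + (-5) = 31 — matches.
Step 3: x = -2*(31) + (1)*(-14) + (-5) = -81 — confirmed correct.
Step 4: x = -2*(-81) + (1)*(31) + (-5) = 188 — same as recorded.
Step 5: x = -2*(188) + (1)*(-81) + (-5) = -462 — confirmed correct.
Step 6: x = -2*(-462) + (1)*(188) + (-5) = 1107 — the recorded entry deviates here.
First deviation found at step 6; the corrected entry is x = 1107.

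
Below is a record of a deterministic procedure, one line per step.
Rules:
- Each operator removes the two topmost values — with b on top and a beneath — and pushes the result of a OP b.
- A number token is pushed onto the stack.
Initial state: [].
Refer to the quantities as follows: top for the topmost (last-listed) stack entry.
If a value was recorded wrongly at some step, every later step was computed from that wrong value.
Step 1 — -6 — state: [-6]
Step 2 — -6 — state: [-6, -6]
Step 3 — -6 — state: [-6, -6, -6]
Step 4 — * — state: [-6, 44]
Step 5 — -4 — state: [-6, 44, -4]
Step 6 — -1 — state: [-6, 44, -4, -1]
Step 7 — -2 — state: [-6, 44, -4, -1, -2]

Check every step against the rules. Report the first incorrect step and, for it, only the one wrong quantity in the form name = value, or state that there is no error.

step 4, top = 36

Step 1: push -6: top = -6 — in agreement.
Step 2: push -6: top = -6 — consistent with the record.
Step 3: push -6: top = -6 — matches.
Step 4: -6 * -6 = 36 — the record has a different value.
The audit stops at step 4: the recorded entry is wrong and should be top = 36.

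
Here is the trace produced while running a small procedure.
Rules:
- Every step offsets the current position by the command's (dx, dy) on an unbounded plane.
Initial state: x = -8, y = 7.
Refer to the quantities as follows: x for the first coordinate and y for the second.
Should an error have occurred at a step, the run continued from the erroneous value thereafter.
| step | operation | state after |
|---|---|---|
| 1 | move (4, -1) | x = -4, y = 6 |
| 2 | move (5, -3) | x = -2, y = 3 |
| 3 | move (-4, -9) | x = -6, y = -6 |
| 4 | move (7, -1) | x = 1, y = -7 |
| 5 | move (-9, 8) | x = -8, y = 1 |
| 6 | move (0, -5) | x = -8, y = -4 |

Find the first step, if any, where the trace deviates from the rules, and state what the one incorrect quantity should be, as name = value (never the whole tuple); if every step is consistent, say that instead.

Recomputing the run from the initial state:
step 1: x = -4, y = 6
step 2: x = 1, y = 3
step 3: x = -3, y = -6
step 4: x = 4, y = -7
step 5: x = -5, y = 1
step 6: x = -5, y = -4
The first disagreement with the trace is at step 2, where the value should be x = 1.

step 2, x = 1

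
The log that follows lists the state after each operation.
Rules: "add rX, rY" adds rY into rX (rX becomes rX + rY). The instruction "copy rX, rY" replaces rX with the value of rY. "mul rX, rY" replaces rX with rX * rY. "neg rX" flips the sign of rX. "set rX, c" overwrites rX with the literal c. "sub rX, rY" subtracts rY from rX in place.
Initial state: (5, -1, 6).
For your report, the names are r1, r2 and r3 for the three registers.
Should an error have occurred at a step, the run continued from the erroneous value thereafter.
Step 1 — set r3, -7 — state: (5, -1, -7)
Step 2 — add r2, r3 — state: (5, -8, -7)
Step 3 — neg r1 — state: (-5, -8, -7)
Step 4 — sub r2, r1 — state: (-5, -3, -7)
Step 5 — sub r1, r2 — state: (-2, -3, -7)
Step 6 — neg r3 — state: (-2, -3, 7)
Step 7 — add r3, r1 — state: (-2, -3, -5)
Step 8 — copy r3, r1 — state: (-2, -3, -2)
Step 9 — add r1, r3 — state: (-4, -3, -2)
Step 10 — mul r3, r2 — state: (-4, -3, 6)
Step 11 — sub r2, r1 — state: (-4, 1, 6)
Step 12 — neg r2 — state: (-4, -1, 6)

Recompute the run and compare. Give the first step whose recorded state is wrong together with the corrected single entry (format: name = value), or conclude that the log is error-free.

1. r3 = -7 (confirmed correct)
2. r2 = -1 + -7 = -8 (exactly as logged)
3. r1 = -(5) = -5 (exactly as logged)
4. r2 = -8 - -5 = -3 (agrees with the log)
5. r1 = -5 - -3 = -2 (in agreement)
6. r3 = -(-7) = 7 (consistent with the log)
7. r3 = 7 + -2 = 5 (a discrepancy with the log)
So the first discrepancy is step 7, where the right value is r3 = 5.

step 7, r3 = 5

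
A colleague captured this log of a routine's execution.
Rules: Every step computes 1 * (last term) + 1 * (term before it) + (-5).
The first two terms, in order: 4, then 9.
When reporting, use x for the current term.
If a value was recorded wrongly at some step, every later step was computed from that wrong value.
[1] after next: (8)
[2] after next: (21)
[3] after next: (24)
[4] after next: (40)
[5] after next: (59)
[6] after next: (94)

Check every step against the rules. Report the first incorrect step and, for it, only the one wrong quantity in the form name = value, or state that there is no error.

1. x = 1*(9) + (1)*(4) + (-5) = 8 (consistent with the log)
2. x = 1*(8) + (1)*(9) + (-5) = 12 (a discrepancy with the log)
The earliest wrong entry is at step 2: it should read x = 12.

step 2, x = 12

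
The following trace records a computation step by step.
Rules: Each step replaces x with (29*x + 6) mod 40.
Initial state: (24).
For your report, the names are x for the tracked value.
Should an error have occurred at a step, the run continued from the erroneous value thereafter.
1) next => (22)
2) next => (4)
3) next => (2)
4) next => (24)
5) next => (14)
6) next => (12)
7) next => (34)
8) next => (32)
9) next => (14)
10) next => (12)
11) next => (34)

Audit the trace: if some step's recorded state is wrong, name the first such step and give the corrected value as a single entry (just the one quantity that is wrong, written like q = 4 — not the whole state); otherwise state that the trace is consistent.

1. x = (29*24 + 6) mod 40 = 22 (in agreement)
2. x = (29*22 + 6) mod 40 = 4 (agrees with the trace)
3. x = (29*4 + 6) mod 40 = 2 (checks out)
4. x = (29*2 + 6) mod 40 = 24 (exactly as logged)
5. x = (29*24 + 6) mod 40 = 22 (the trace has a different value)
That makes step 5 the first incorrect line — x = 22 is what it should show.

step 5, x = 22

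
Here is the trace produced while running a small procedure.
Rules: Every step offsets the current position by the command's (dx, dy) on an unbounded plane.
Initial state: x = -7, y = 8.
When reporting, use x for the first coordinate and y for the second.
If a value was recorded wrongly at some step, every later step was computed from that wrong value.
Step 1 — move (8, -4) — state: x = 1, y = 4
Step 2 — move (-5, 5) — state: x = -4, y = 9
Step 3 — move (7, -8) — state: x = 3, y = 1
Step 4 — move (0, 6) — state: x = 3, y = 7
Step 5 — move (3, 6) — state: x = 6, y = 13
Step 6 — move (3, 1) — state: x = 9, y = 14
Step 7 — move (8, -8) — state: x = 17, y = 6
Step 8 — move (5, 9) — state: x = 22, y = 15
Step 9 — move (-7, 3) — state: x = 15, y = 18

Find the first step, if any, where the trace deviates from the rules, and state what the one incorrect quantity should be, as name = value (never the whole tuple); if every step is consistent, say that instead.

no error

step 1: x = -7 + (8) = 1, y = 8 + (-4) = 4 -> in agreement
step 2: x = 1 + (-5) = -4, y = 4 + (5) = 9 -> verified
step 3: x = -4 + (7) = 3, y = 9 + (-8) = 1 -> matches
step 4: x = 3 + (0) = 3, y = 1 + (6) = 7 -> same as recorded
step 5: x = 3 + (3) = 6, y = 7 + (6) = 13 -> confirmed correct
step 6: x = 6 + (3) = 9, y = 13 + (1) = 14 -> no discrepancy
step 7: x = 9 + (8) = 17, y = 14 + (-8) = 6 -> agrees with the trace
step 8: x = 17 + (5) = 22, y = 6 + (9) = 15 -> agrees with the trace
step 9: x = 22 + (-7) = 15, y = 15 + (3) = 18 -> confirmed correct
Every step is consistent.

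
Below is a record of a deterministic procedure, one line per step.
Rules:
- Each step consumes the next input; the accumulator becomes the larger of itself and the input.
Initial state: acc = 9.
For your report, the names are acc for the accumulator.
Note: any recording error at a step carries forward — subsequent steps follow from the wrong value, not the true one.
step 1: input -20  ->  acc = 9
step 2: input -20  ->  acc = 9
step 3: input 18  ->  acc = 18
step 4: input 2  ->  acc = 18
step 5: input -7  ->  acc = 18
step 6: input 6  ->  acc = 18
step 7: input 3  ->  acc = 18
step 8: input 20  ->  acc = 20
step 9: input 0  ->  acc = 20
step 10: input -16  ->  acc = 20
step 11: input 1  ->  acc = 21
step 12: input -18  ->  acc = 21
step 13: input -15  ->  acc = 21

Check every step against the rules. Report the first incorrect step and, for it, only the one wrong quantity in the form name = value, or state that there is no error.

Recomputing the run from the initial state:
step 1: acc = 9
step 2: acc = 9
step 3: acc = 18
step 4: acc = 18
step 5: acc = 18
step 6: acc = 18
step 7: acc = 18
step 8: acc = 20
step 9: acc = 20
step 10: acc = 20
step 11: acc = 20
step 12: acc = 20
step 13: acc = 20
The first disagreement with the record is at step 11, where the value should be acc = 20.

step 11, acc = 20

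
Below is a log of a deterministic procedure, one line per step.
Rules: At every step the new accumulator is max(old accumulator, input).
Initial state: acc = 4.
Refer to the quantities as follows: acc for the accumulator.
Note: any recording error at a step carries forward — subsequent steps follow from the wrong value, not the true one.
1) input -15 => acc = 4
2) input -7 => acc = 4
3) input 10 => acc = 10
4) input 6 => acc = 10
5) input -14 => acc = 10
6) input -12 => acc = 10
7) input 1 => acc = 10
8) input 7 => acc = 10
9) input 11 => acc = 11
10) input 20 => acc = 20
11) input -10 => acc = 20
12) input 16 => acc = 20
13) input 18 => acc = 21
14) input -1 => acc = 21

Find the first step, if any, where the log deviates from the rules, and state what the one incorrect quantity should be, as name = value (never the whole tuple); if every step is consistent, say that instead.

Recomputing the run from the initial state:
step 1: acc = 4
step 2: acc = 4
step 3: acc = 10
step 4: acc = 10
step 5: acc = 10
step 6: acc = 10
step 7: acc = 10
step 8: acc = 10
step 9: acc = 11
step 10: acc = 20
step 11: acc = 20
step 12: acc = 20
step 13: acc = 20
step 14: acc = 20
The first disagreement with the log is at step 13, where the value should be acc = 20.

step 13, acc = 20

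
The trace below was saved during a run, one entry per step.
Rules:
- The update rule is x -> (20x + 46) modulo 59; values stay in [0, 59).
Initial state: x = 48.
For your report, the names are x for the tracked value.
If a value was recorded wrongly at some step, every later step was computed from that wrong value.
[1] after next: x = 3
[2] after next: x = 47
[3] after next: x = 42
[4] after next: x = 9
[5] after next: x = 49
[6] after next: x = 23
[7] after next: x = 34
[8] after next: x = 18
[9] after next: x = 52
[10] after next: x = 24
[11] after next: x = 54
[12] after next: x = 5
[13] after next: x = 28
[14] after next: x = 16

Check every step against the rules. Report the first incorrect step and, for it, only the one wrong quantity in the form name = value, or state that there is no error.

Recomputing the run from the initial state:
step 1: x = 3
step 2: x = 47
step 3: x = 42
step 4: x = 1
step 5: x = 7
step 6: x = 9
step 7: x = 49
step 8: x = 23
step 9: x = 34
step 10: x = 18
step 11: x = 52
step 12: x = 24
step 13: x = 54
step 14: x = 5
The first disagreement with the trace is at step 4, where the value should be x = 1.

step 4, x = 1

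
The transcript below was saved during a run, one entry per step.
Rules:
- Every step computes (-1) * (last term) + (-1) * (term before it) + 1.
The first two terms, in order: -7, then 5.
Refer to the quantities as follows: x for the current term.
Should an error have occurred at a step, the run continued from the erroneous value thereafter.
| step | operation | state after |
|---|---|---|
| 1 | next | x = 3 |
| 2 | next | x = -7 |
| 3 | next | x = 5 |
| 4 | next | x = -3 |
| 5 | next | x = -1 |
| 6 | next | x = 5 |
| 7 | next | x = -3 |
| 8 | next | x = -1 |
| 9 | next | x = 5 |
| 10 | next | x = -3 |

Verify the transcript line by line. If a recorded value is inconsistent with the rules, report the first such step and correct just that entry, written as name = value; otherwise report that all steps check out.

Step 1: x = -1*(5) + (-1)*(-7) + (1) = 3 — exactly as logged.
Step 2: x = -1*(3) + (-1)*(5) + (1) = -7 — checks out.
Step 3: x = -1*(-7) + (-1)*(3) + (1) = 5 — confirmed correct.
Step 4: x = -1*(5) + (-1)*(-7) + (1) = 3 — the recorded entry deviates here.
First deviation found at step 4; the corrected entry is x = 3.

step 4, x = 3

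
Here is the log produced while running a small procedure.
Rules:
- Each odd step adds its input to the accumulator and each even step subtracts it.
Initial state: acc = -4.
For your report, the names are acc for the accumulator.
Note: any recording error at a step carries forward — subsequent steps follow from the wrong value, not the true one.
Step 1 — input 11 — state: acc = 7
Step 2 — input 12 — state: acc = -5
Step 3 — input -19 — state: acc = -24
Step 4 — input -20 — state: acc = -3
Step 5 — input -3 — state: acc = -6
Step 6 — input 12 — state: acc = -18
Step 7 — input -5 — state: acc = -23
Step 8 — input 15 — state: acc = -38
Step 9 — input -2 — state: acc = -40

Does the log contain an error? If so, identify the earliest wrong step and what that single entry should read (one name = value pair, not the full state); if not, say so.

Step 1: acc = -4 + 11 = 7 — checks out.
Step 2: acc = 7 - 12 = -5 — no discrepancy.
Step 3: acc = -5 + -19 = -24 — exactly as logged.
Step 4: acc = -24 - -20 = -4 — the log has a different value.
First incorrect step: 4; the correct value is acc = -4.

step 4, acc = -4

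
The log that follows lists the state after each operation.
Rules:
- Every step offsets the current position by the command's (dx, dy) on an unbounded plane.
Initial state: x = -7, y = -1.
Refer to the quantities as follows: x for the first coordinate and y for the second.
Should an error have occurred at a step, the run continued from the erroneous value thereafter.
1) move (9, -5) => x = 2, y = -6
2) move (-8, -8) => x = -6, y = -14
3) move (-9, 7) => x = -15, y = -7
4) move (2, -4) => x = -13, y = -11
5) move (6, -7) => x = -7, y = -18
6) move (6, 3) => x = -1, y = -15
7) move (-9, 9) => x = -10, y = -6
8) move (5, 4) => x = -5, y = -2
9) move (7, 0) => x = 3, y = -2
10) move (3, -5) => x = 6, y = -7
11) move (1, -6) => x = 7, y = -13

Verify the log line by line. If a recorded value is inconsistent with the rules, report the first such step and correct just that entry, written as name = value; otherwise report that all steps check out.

Recomputing the run from the initial state:
step 1: x = 2, y = -6
step 2: x = -6, y = -14
step 3: x = -15, y = -7
step 4: x = -13, y = -11
step 5: x = -7, y = -18
step 6: x = -1, y = -15
step 7: x = -10, y = -6
step 8: x = -5, y = -2
step 9: x = 2, y = -2
step 10: x = 5, y = -7
step 11: x = 6, y = -13
The first disagreement with the log is at step 9, where the value should be x = 2.

step 9, x = 2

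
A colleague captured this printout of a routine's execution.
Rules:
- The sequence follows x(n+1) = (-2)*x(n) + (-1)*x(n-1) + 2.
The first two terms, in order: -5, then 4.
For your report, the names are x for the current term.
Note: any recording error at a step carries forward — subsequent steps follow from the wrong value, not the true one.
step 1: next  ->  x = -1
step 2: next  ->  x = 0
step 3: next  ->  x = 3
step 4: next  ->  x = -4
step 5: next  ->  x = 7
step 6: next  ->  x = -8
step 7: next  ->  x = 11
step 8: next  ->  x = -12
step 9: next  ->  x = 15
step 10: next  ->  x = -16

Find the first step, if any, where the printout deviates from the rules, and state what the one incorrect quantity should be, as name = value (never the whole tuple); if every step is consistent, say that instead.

step 1: x = -2*(4) + (-1)*(-5) + (2) = -1 -> agrees with the printout
step 2: x = -2*(-1) + (-1)*(4) + (2) = 0 -> matches
step 3: x = -2*(0) + (-1)*(-1) + (2) = 3 -> consistent with the printout
step 4: x = -2*(3) + (-1)*(0) + (2) = -4 -> same as recorded
step 5: x = -2*(-4) + (-1)*(3) + (2) = 7 -> checks out
step 6: x = -2*(7) + (-1)*(-4) + (2) = -8 -> confirmed correct
step 7: x = -2*(-8) + (-1)*(7) + (2) = 11 -> no discrepancy
step 8: x = -2*(11) + (-1)*(-8) + (2) = -12 -> confirmed correct
step 9: x = -2*(-12) + (-1)*(11) + (2) = 15 -> same as recorded
step 10: x = -2*(15) + (-1)*(-12) + (2) = -16 -> agrees with the printout
The recomputation confirms every line.

no error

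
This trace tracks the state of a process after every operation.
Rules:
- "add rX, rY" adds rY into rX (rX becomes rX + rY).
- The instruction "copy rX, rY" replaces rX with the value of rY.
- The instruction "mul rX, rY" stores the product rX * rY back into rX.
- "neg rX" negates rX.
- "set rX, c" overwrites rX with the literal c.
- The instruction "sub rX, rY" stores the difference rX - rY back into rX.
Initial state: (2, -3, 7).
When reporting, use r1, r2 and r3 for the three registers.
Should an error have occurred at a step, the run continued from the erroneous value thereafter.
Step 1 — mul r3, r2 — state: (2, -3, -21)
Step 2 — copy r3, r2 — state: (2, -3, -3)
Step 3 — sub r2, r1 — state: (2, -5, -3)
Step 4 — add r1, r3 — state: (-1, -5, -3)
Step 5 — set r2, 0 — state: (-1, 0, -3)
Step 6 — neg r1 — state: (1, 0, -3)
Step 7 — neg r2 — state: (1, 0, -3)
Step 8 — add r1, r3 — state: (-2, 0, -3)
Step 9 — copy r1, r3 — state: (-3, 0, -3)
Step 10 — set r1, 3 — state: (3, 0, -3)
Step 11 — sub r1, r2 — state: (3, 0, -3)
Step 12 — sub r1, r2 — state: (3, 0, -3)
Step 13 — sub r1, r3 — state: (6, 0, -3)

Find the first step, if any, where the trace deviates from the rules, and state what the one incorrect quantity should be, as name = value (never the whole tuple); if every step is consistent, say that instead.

no error

1. r3 = 7 * -3 = -21 (no discrepancy)
2. r3 = -3 (no discrepancy)
3. r2 = -3 - 2 = -5 (matches)
4. r1 = 2 + -3 = -1 (in agreement)
5. r2 = 0 (consistent with the trace)
6. r1 = -(-1) = 1 (same as recorded)
7. r2 = -(0) = 0 (verified)
8. r1 = 1 + -3 = -2 (no discrepancy)
9. r1 = -3 (consistent with the trace)
10. r1 = 3 (in agreement)
11. r1 = 3 - 0 = 3 (same as recorded)
12. r1 = 3 - 0 = 3 (checks out)
13. r1 = 3 - -3 = 6 (no discrepancy)
All steps check out; nothing to correct.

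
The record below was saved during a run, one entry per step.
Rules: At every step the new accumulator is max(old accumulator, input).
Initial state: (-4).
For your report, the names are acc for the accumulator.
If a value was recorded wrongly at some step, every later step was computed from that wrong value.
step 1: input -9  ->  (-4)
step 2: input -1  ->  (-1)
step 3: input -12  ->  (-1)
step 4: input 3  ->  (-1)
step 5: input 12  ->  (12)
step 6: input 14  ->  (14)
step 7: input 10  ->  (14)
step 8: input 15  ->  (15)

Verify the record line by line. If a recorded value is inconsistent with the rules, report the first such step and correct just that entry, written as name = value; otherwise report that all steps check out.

Step 1: acc = max(-4, -9) = -4 — matches.
Step 2: acc = max(-4, -1) = -1 — confirmed correct.
Step 3: acc = max(-1, -12) = -1 — exactly as logged.
Step 4: acc = max(-1, 3) = 3 — this is not what the record shows.
The earliest wrong entry is at step 4: it should read acc = 3.

step 4, acc = 3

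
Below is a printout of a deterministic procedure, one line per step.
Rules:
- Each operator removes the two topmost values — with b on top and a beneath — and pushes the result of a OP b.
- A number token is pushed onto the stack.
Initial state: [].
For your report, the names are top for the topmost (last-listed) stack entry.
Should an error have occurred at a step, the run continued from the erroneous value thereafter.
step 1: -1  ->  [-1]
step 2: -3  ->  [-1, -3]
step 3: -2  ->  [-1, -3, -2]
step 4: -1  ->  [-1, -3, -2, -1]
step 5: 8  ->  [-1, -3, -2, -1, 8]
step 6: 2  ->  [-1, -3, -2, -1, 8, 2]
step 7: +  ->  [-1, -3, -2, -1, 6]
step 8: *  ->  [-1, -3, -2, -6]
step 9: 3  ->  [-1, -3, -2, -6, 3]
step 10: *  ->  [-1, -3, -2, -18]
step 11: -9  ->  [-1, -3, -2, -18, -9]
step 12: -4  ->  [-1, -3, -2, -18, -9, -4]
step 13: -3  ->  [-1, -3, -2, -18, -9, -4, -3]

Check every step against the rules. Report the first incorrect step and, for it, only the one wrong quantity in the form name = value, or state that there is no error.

Step 1: push -1: top = -1 — confirmed correct.
Step 2: push -3: top = -3 — exactly as logged.
Step 3: push -2: top = -2 — same as recorded.
Step 4: push -1: top = -1 — confirmed correct.
Step 5: push 8: top = 8 — in agreement.
Step 6: push 2: top = 2 — confirmed correct.
Step 7: 8 + 2 = 10 — a discrepancy with the printout.
So the first discrepancy is step 7, where the right value is top = 10.

step 7, top = 10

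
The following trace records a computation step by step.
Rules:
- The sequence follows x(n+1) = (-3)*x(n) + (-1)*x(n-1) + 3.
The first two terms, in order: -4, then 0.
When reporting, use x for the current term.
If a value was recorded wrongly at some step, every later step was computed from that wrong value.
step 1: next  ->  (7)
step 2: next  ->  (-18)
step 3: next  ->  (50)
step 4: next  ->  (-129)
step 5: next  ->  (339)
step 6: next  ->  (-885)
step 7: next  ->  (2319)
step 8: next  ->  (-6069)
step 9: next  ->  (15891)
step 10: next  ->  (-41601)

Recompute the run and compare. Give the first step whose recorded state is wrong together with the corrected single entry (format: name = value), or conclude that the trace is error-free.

Recomputing the run from the initial state:
step 1: x = 7
step 2: x = -18
step 3: x = 50
step 4: x = -129
step 5: x = 340
step 6: x = -888
step 7: x = 2327
step 8: x = -6090
step 9: x = 15946
step 10: x = -41745
The first disagreement with the trace is at step 5, where the value should be x = 340.

step 5, x = 340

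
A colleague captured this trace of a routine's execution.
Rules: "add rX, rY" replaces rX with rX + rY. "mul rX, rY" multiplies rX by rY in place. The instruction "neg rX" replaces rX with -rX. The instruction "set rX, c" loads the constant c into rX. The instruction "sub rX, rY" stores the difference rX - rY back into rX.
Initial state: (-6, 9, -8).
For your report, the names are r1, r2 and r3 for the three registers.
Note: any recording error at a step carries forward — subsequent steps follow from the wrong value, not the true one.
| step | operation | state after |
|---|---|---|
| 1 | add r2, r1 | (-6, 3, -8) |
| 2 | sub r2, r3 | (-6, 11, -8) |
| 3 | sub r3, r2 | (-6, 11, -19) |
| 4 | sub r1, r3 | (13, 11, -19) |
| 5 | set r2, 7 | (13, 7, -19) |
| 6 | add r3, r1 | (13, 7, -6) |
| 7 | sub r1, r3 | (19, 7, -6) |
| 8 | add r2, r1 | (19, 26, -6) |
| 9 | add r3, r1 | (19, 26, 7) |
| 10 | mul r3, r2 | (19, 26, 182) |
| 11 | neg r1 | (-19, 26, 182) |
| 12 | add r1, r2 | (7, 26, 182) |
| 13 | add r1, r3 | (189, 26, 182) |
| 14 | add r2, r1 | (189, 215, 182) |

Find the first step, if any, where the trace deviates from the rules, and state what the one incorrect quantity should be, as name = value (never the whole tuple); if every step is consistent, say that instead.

step 9, r3 = 13

1. r2 = 9 + -6 = 3 (confirmed correct)
2. r2 = 3 - -8 = 11 (exactly as logged)
3. r3 = -8 - 11 = -19 (same as recorded)
4. r1 = -6 - -19 = 13 (matches)
5. r2 = 7 (no discrepancy)
6. r3 = -19 + 13 = -6 (checks out)
7. r1 = 13 - -6 = 19 (no discrepancy)
8. r2 = 7 + 19 = 26 (in agreement)
9. r3 = -6 + 19 = 13 (a discrepancy with the trace)
The earliest wrong entry is at step 9: it should read r3 = 13.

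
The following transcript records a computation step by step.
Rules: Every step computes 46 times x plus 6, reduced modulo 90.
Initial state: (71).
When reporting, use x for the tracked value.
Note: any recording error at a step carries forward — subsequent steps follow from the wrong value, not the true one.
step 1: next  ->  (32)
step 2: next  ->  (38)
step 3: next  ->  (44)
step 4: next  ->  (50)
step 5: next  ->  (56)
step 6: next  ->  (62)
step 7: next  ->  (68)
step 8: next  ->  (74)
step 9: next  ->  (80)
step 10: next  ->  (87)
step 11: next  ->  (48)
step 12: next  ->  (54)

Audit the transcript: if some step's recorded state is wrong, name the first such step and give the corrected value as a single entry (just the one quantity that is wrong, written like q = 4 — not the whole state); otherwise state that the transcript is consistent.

step 10, x = 86

Recomputing the run from the initial state:
step 1: x = 32
step 2: x = 38
step 3: x = 44
step 4: x = 50
step 5: x = 56
step 6: x = 62
step 7: x = 68
step 8: x = 74
step 9: x = 80
step 10: x = 86
step 11: x = 2
step 12: x = 8
The first disagreement with the transcript is at step 10, where the value should be x = 86.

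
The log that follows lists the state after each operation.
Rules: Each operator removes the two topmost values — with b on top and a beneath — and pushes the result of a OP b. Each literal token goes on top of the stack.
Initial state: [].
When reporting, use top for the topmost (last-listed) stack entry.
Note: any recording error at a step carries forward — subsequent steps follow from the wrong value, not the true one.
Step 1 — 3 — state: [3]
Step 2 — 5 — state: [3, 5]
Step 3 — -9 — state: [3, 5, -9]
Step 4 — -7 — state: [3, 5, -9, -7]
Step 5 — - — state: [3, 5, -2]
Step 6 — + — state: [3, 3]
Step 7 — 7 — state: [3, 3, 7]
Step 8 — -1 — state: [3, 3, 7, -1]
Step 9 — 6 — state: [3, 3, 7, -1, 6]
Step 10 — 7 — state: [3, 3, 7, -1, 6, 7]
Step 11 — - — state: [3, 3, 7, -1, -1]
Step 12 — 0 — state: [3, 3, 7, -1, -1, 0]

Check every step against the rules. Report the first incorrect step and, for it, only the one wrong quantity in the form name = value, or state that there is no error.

step 1: push 3: top = 3 -> exactly as logged
step 2: push 5: top = 5 -> agrees with the log
step 3: push -9: top = -9 -> same as recorded
step 4: push -7: top = -7 -> checks out
step 5: -9 - -7 = -2 -> agrees with the log
step 6: 5 + -2 = 3 -> same as recorded
step 7: push 7: top = 7 -> checks out
step 8: push -1: top = -1 -> verified
step 9: push 6: top = 6 -> exactly as logged
step 10: push 7: top = 7 -> matches
step 11: 6 - 7 = -1 -> exactly as logged
step 12: push 0: top = 0 -> verified
All steps check out; nothing to correct.

no error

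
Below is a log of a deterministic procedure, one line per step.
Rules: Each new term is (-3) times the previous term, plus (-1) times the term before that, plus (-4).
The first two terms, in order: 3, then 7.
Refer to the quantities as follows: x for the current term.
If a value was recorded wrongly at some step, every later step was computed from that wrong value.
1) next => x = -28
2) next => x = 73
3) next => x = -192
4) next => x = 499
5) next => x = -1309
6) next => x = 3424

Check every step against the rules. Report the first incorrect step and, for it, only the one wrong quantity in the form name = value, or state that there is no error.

Recomputing the run from the initial state:
step 1: x = -28
step 2: x = 73
step 3: x = -195
step 4: x = 508
step 5: x = -1333
step 6: x = 3487
The first disagreement with the log is at step 3, where the value should be x = -195.

step 3, x = -195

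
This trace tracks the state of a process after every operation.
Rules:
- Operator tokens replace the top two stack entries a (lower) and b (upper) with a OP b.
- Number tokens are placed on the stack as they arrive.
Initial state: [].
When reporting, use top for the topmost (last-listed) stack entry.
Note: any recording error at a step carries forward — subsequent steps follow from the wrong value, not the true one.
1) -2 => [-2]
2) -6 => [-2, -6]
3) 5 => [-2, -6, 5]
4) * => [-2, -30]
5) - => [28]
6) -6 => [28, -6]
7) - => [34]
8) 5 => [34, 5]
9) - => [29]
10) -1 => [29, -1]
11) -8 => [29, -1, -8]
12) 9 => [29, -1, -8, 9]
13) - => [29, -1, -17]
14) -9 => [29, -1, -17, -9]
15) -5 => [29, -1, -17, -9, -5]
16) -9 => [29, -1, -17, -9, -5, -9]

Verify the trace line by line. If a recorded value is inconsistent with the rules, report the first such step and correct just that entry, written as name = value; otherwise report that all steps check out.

Step 1: push -2: top = -2 — same as recorded.
Step 2: push -6: top = -6 — verified.
Step 3: push 5: top = 5 — agrees with the trace.
Step 4: -6 * 5 = -30 — same as recorded.
Step 5: -2 - -30 = 28 — agrees with the trace.
Step 6: push -6: top = -6 — in agreement.
Step 7: 28 - -6 = 34 — no discrepancy.
Step 8: push 5: top = 5 — checks out.
Step 9: 34 - 5 = 29 — consistent with the trace.
Step 10: push -1: top = -1 — matches.
Step 11: push -8: top = -8 — in agreement.
Step 12: push 9: top = 9 — checks out.
Step 13: -8 - 9 = -17 — exactly as logged.
Step 14: push -9: top = -9 — consistent with the trace.
Step 15: push -5: top = -5 — agrees with the trace.
Step 16: push -9: top = -9 — matches.
No step deviates from the rules.

no error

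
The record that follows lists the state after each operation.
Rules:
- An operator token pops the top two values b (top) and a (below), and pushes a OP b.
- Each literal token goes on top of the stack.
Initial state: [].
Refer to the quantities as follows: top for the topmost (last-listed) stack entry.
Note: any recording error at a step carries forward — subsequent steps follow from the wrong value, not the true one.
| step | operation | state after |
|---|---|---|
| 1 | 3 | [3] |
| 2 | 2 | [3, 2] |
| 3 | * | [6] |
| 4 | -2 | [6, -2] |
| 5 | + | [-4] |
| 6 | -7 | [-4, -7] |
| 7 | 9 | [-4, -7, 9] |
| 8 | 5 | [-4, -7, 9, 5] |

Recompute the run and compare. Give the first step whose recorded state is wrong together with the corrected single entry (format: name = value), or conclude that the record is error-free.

step 5, top = 4

Recomputing the run from the initial state:
step 1: [3]
step 2: [3, 2]
step 3: [6]
step 4: [6, -2]
step 5: [4]
step 6: [4, -7]
step 7: [4, -7, 9]
step 8: [4, -7, 9, 5]
The first disagreement with the record is at step 5, where the value should be top = 4.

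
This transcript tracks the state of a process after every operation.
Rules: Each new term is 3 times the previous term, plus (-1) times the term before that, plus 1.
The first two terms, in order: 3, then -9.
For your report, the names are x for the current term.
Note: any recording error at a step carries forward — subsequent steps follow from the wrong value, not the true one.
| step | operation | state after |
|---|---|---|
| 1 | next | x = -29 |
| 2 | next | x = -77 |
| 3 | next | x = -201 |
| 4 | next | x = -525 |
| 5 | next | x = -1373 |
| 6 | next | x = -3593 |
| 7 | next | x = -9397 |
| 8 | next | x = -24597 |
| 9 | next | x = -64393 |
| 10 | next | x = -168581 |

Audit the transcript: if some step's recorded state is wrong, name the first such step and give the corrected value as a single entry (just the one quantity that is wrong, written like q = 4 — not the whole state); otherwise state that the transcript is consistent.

step 7, x = -9405

Recomputing the run from the initial state:
step 1: x = -29
step 2: x = -77
step 3: x = -201
step 4: x = -525
step 5: x = -1373
step 6: x = -3593
step 7: x = -9405
step 8: x = -24621
step 9: x = -64457
step 10: x = -168749
The first disagreement with the transcript is at step 7, where the value should be x = -9405.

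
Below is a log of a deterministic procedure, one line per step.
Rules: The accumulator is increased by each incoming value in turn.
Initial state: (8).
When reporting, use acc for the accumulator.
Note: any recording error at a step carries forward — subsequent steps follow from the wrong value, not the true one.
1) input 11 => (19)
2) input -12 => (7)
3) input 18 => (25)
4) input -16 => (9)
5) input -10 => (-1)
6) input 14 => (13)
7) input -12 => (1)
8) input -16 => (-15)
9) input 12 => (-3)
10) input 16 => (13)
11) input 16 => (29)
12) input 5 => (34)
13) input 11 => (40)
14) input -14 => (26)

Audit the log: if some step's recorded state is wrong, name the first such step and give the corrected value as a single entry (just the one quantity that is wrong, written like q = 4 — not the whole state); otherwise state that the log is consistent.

step 1: acc = 8 + 11 = 19 -> in agreement
step 2: acc = 19 + -12 = 7 -> verified
step 3: acc = 7 + 18 = 25 -> consistent with the log
step 4: acc = 25 + -16 = 9 -> checks out
step 5: acc = 9 + -10 = -1 -> verified
step 6: acc = -1 + 14 = 13 -> no discrepancy
step 7: acc = 13 + -12 = 1 -> in agreement
step 8: acc = 1 + -16 = -15 -> exactly as logged
step 9: acc = -15 + 12 = -3 -> no discrepancy
step 10: acc = -3 + 16 = 13 -> checks out
step 11: acc = 13 + 16 = 29 -> in agreement
step 12: acc = 29 + 5 = 34 -> agrees with the log
step 13: acc = 34 + 11 = 45 -> the recorded entry deviates here
That makes step 13 the first incorrect line — acc = 45 is what it should show.

step 13, acc = 45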